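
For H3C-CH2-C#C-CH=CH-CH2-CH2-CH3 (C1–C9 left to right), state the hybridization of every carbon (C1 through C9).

C1 carries 4 σ bonds, giving a steric number of 4, so it is sp3.
C2 (4 σ bonds) has steric number 4: sp3.
C3 is sp: 2 σ bonds, plus two π bonds, 2 electron-density regions.
C4: 2 σ bonds, plus two π bonds — 2 electron domains, sp.
C5 — 3 σ bonds, plus one π bond. Steric number 3, so sp2.
C6 — 3 σ bonds, plus one π bond. Steric number 3, so sp2.
C7 carries 4 σ bonds, giving a steric number of 4, so it is sp3.
C8: 4 σ bonds — 4 electron domains, sp3.
C9 carries 4 σ bonds, giving a steric number of 4, so it is sp3.

C1 sp3, C2 sp3, C3 sp, C4 sp, C5 sp2, C6 sp2, C7 sp3, C8 sp3, C9 sp3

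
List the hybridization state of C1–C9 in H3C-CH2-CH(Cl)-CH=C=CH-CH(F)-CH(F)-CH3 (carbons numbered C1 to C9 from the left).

C1 — 4 σ bonds. Steric number 4, so sp3.
C2 — 4 σ bonds. Steric number 4, so sp3.
C3: 4 σ bonds — 4 electron domains, sp3.
C4: 3 σ bonds, plus one π bond — 3 electron domains, sp2.
C5 has 2 σ bonds, plus two π bonds: steric number 2 → sp.
C6 — 3 σ bonds, plus one π bond. Steric number 3, so sp2.
C7 has 4 σ bonds: steric number 4 → sp3.
C8: 4 σ bonds; 4 regions of electron density → sp3.
C9 carries 4 σ bonds, giving a steric number of 4, so it is sp3.

C1 sp3, C2 sp3, C3 sp3, C4 sp2, C5 sp, C6 sp2, C7 sp3, C8 sp3, C9 sp3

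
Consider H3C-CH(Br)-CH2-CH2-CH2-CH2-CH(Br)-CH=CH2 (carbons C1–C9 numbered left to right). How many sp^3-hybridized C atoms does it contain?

7

C1: sp3 ✓
C2: sp3 ✓
C3: sp3 ✓
C4: sp3 ✓
C5: sp3 ✓
C6: sp3 ✓
C7: sp3 ✓
C8: sp2
C9: sp2
C1, C2, C3, C4, C5, C6, C7 → 7 sp3 carbons.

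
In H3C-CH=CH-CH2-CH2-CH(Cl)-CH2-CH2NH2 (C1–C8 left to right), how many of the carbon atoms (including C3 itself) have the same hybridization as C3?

2

C3 is sp2 (one π bond).
C1: sp3
C2: sp2 ✓
C3: sp2 ✓
C4: sp3
C5: sp3
C6: sp3
C7: sp3
C8: sp3
2 carbons are sp2.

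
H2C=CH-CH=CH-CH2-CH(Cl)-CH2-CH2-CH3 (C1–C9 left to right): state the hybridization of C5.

sp³

C5: 4 σ bonds; 4 regions of electron density → sp3.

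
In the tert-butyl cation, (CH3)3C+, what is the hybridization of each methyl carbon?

Each methyl carbon: 4 σ bonds; 4 regions of electron density → sp3.

sp³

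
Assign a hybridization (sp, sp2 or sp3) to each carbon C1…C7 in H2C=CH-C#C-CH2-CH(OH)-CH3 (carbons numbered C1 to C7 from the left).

C1: 3 σ bonds, plus one π bond — 3 electron domains, sp2.
C2 is sp2: 3 σ bonds, plus one π bond, 3 electron-density regions.
C3 has 2 σ bonds, plus two π bonds: steric number 2 → sp.
C4 has 2 σ bonds, plus two π bonds: steric number 2 → sp.
C5 has 4 σ bonds: steric number 4 → sp3.
C6 is sp3: 4 σ bonds, 4 electron-density regions.
C7 carries 4 σ bonds, giving a steric number of 4, so it is sp3.

C1 sp2, C2 sp2, C3 sp, C4 sp, C5 sp3, C6 sp3, C7 sp3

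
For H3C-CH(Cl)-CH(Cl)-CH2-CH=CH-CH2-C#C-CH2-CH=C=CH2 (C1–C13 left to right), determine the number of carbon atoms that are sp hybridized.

C1: sp3
C2: sp3
C3: sp3
C4: sp3
C5: sp2
C6: sp2
C7: sp3
C8: sp ✓
C9: sp ✓
C10: sp3
C11: sp2
C12: sp ✓
C13: sp2
C8, C9, C12 → 3 sp carbons.

3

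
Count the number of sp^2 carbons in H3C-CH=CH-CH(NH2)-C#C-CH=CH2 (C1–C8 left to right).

4

C1: sp3
C2: sp2 ✓
C3: sp2 ✓
C4: sp3
C5: sp
C6: sp
C7: sp2 ✓
C8: sp2 ✓
C2, C3, C7, C8 → 4 sp2 carbons.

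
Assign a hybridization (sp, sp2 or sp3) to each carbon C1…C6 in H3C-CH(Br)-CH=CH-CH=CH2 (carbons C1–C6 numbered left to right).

C1 sp3, C2 sp3, C3 sp2, C4 sp2, C5 sp2, C6 sp2

C1: 4 σ bonds; 4 regions of electron density → sp3.
C2 carries 4 σ bonds, giving a steric number of 4, so it is sp3.
C3: 3 σ bonds, plus one π bond; 3 regions of electron density → sp2.
C4: 3 σ bonds, plus one π bond; 3 regions of electron density → sp2.
C5 is sp2: 3 σ bonds, plus one π bond, 3 electron-density regions.
C6 has 3 σ bonds, plus one π bond: steric number 3 → sp2.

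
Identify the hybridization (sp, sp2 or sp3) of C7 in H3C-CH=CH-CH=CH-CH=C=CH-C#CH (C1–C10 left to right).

C7: 2 σ bonds, plus two π bonds; 2 regions of electron density → sp.

sp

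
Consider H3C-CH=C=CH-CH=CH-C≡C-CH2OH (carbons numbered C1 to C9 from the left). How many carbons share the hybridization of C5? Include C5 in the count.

4

C5 is sp2 (one π bond).
C1: sp3
C2: sp2 ✓
C3: sp
C4: sp2 ✓
C5: sp2 ✓
C6: sp2 ✓
C7: sp
C8: sp
C9: sp3
4 carbons are sp2.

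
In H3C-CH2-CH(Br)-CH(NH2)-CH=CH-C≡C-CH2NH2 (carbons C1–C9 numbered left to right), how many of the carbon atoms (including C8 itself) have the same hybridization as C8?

2

C8 is sp (two π bonds).
C1: sp3
C2: sp3
C3: sp3
C4: sp3
C5: sp2
C6: sp2
C7: sp ✓
C8: sp ✓
C9: sp3
2 carbons are sp.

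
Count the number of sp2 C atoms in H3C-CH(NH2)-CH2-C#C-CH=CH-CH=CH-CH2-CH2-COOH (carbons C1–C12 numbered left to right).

C1: sp3
C2: sp3
C3: sp3
C4: sp
C5: sp
C6: sp2 ✓
C7: sp2 ✓
C8: sp2 ✓
C9: sp2 ✓
C10: sp3
C11: sp3
C12: sp2 ✓
C6, C7, C8, C9, C12 → 5 sp2 carbons.

5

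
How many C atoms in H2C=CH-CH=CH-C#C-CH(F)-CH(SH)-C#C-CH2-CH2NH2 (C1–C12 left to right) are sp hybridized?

C1: sp2
C2: sp2
C3: sp2
C4: sp2
C5: sp ✓
C6: sp ✓
C7: sp3
C8: sp3
C9: sp ✓
C10: sp ✓
C11: sp3
C12: sp3
C5, C6, C9, C10 → 4 sp carbons.

4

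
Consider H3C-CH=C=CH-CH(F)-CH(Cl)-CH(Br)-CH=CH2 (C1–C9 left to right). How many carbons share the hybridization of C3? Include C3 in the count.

C3 is sp (two π bonds).
C1: sp3
C2: sp2
C3: sp ✓
C4: sp2
C5: sp3
C6: sp3
C7: sp3
C8: sp2
C9: sp2
1 carbon is sp.

1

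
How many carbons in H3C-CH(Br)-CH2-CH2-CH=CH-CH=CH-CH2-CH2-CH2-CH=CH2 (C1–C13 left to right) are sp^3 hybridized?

C1: sp3 ✓
C2: sp3 ✓
C3: sp3 ✓
C4: sp3 ✓
C5: sp2
C6: sp2
C7: sp2
C8: sp2
C9: sp3 ✓
C10: sp3 ✓
C11: sp3 ✓
C12: sp2
C13: sp2
C1, C2, C3, C4, C9, C10, C11 → 7 sp3 carbons.

7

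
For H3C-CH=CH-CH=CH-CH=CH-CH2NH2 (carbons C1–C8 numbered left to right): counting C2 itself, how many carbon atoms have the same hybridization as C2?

6

C2 is sp2 (one π bond).
C1: sp3
C2: sp2 ✓
C3: sp2 ✓
C4: sp2 ✓
C5: sp2 ✓
C6: sp2 ✓
C7: sp2 ✓
C8: sp3
6 carbons are sp2.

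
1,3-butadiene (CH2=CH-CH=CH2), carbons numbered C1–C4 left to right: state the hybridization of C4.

sp²

C4 carries 3 σ bonds, plus one π bond, giving a steric number of 3, so it is sp2.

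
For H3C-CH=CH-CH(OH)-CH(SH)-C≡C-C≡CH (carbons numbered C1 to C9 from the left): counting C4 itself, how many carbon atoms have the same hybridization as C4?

C4 is sp3 (only σ bonds).
C1: sp3 ✓
C2: sp2
C3: sp2
C4: sp3 ✓
C5: sp3 ✓
C6: sp
C7: sp
C8: sp
C9: sp
3 carbons are sp3.

3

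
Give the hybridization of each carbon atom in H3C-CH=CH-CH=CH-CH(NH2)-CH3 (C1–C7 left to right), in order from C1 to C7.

C1 sp3, C2 sp2, C3 sp2, C4 sp2, C5 sp2, C6 sp3, C7 sp3

C1: 4 σ bonds; 4 regions of electron density → sp3.
C2 (3 σ bonds, plus one π bond) has steric number 3: sp2.
C3: 3 σ bonds, plus one π bond; 3 regions of electron density → sp2.
C4: 3 σ bonds, plus one π bond — 3 electron domains, sp2.
C5 (3 σ bonds, plus one π bond) has steric number 3: sp2.
C6: 4 σ bonds — 4 electron domains, sp3.
C7: 4 σ bonds; 4 regions of electron density → sp3.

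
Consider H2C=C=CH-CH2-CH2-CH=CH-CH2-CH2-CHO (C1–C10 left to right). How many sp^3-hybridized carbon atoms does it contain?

4

C1: sp2
C2: sp
C3: sp2
C4: sp3 ✓
C5: sp3 ✓
C6: sp2
C7: sp2
C8: sp3 ✓
C9: sp3 ✓
C10: sp2
C4, C5, C8, C9 → 4 sp3 carbons.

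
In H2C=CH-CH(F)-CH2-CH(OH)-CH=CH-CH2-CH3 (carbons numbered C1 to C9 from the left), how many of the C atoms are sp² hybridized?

C1: sp2 ✓
C2: sp2 ✓
C3: sp3
C4: sp3
C5: sp3
C6: sp2 ✓
C7: sp2 ✓
C8: sp3
C9: sp3
C1, C2, C6, C7 → 4 sp2 carbons.

4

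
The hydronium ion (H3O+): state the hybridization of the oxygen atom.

Three σ bonds + one lone pair = steric number 4 → sp3.

sp³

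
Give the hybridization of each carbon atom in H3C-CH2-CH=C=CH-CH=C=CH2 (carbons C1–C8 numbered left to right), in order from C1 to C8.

C1 sp3, C2 sp3, C3 sp2, C4 sp, C5 sp2, C6 sp2, C7 sp, C8 sp2

C1 is sp3: 4 σ bonds, 4 electron-density regions.
C2 (4 σ bonds) has steric number 4: sp3.
C3: 3 σ bonds, plus one π bond — 3 electron domains, sp2.
C4: 2 σ bonds, plus two π bonds — 2 electron domains, sp.
C5: 3 σ bonds, plus one π bond; 3 regions of electron density → sp2.
C6 is sp2: 3 σ bonds, plus one π bond, 3 electron-density regions.
C7 is sp: 2 σ bonds, plus two π bonds, 2 electron-density regions.
C8 (3 σ bonds, plus one π bond) has steric number 3: sp2.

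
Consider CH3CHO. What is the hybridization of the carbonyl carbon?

The carbonyl carbon: 3 σ bonds, plus one π bond; 3 regions of electron density → sp2.

sp^2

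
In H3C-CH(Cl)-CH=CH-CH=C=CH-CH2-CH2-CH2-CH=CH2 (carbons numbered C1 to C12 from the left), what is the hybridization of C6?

sp

C6: 2 σ bonds, plus two π bonds — 2 electron domains, sp.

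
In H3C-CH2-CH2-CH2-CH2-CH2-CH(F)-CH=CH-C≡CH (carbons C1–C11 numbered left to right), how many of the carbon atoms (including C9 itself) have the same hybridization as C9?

C9 is sp2 (one π bond).
C1: sp3
C2: sp3
C3: sp3
C4: sp3
C5: sp3
C6: sp3
C7: sp3
C8: sp2 ✓
C9: sp2 ✓
C10: sp
C11: sp
2 carbons are sp2.

2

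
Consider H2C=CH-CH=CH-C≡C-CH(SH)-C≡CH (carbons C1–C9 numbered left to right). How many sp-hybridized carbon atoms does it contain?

C1: sp2
C2: sp2
C3: sp2
C4: sp2
C5: sp ✓
C6: sp ✓
C7: sp3
C8: sp ✓
C9: sp ✓
C5, C6, C8, C9 → 4 sp carbons.

4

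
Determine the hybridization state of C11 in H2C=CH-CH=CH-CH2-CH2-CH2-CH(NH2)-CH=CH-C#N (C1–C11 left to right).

C11: 2 σ bonds, plus two π bonds; 2 regions of electron density → sp.

sp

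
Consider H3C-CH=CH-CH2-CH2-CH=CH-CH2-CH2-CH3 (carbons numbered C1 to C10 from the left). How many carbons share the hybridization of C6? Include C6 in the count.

4

C6 is sp2 (one π bond).
C1: sp3
C2: sp2 ✓
C3: sp2 ✓
C4: sp3
C5: sp3
C6: sp2 ✓
C7: sp2 ✓
C8: sp3
C9: sp3
C10: sp3
4 carbons are sp2.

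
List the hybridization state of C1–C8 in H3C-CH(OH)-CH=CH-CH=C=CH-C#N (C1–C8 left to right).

C1 (4 σ bonds) has steric number 4: sp3.
C2: 4 σ bonds; 4 regions of electron density → sp3.
C3 has 3 σ bonds, plus one π bond: steric number 3 → sp2.
C4 (3 σ bonds, plus one π bond) has steric number 3: sp2.
C5: 3 σ bonds, plus one π bond; 3 regions of electron density → sp2.
C6 — 2 σ bonds, plus two π bonds. Steric number 2, so sp.
C7 carries 3 σ bonds, plus one π bond, giving a steric number of 3, so it is sp2.
C8: 2 σ bonds, plus two π bonds — 2 electron domains, sp.

C1 sp3, C2 sp3, C3 sp2, C4 sp2, C5 sp2, C6 sp, C7 sp2, C8 sp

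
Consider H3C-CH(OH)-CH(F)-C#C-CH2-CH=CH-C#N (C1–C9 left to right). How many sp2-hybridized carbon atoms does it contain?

C1: sp3
C2: sp3
C3: sp3
C4: sp
C5: sp
C6: sp3
C7: sp2 ✓
C8: sp2 ✓
C9: sp
C7, C8 → 2 sp2 carbons.

2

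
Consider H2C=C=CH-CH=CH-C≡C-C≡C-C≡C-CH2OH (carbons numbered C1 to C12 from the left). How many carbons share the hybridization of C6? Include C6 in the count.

7

C6 is sp (two π bonds).
C1: sp2
C2: sp ✓
C3: sp2
C4: sp2
C5: sp2
C6: sp ✓
C7: sp ✓
C8: sp ✓
C9: sp ✓
C10: sp ✓
C11: sp ✓
C12: sp3
7 carbons are sp.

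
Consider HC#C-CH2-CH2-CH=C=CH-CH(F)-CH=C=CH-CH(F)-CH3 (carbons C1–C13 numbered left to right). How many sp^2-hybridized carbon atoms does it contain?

4

C1: sp
C2: sp
C3: sp3
C4: sp3
C5: sp2 ✓
C6: sp
C7: sp2 ✓
C8: sp3
C9: sp2 ✓
C10: sp
C11: sp2 ✓
C12: sp3
C13: sp3
C5, C7, C9, C11 → 4 sp2 carbons.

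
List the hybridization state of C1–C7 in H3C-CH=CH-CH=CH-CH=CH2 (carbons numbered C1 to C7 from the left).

C1 (4 σ bonds) has steric number 4: sp3.
C2: 3 σ bonds, plus one π bond — 3 electron domains, sp2.
C3 carries 3 σ bonds, plus one π bond, giving a steric number of 3, so it is sp2.
C4: 3 σ bonds, plus one π bond; 3 regions of electron density → sp2.
C5: 3 σ bonds, plus one π bond; 3 regions of electron density → sp2.
C6 — 3 σ bonds, plus one π bond. Steric number 3, so sp2.
C7 has 3 σ bonds, plus one π bond: steric number 3 → sp2.

C1 sp3, C2 sp2, C3 sp2, C4 sp2, C5 sp2, C6 sp2, C7 sp2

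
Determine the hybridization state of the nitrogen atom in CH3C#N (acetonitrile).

N has one σ bond and one lone pair: steric number 2 → sp.

sp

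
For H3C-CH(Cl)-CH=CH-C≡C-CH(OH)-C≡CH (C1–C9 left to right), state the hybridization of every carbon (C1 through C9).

C1 sp3, C2 sp3, C3 sp2, C4 sp2, C5 sp, C6 sp, C7 sp3, C8 sp, C9 sp

C1 is sp3: 4 σ bonds, 4 electron-density regions.
C2 carries 4 σ bonds, giving a steric number of 4, so it is sp3.
C3: 3 σ bonds, plus one π bond — 3 electron domains, sp2.
C4 (3 σ bonds, plus one π bond) has steric number 3: sp2.
C5 is sp: 2 σ bonds, plus two π bonds, 2 electron-density regions.
C6 is sp: 2 σ bonds, plus two π bonds, 2 electron-density regions.
C7 is sp3: 4 σ bonds, 4 electron-density regions.
C8 carries 2 σ bonds, plus two π bonds, giving a steric number of 2, so it is sp.
C9 — 2 σ bonds, plus two π bonds. Steric number 2, so sp.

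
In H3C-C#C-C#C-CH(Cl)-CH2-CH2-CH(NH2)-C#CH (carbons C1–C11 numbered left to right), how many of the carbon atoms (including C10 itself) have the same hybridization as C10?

6

C10 is sp (two π bonds).
C1: sp3
C2: sp ✓
C3: sp ✓
C4: sp ✓
C5: sp ✓
C6: sp3
C7: sp3
C8: sp3
C9: sp3
C10: sp ✓
C11: sp ✓
6 carbons are sp.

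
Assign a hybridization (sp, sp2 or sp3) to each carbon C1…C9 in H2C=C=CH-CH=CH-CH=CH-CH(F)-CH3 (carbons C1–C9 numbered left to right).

C1: 3 σ bonds, plus one π bond; 3 regions of electron density → sp2.
C2 — 2 σ bonds, plus two π bonds. Steric number 2, so sp.
C3 carries 3 σ bonds, plus one π bond, giving a steric number of 3, so it is sp2.
C4 carries 3 σ bonds, plus one π bond, giving a steric number of 3, so it is sp2.
C5 (3 σ bonds, plus one π bond) has steric number 3: sp2.
C6: 3 σ bonds, plus one π bond; 3 regions of electron density → sp2.
C7: 3 σ bonds, plus one π bond — 3 electron domains, sp2.
C8 — 4 σ bonds. Steric number 4, so sp3.
C9 (4 σ bonds) has steric number 4: sp3.

C1 sp2, C2 sp, C3 sp2, C4 sp2, C5 sp2, C6 sp2, C7 sp2, C8 sp3, C9 sp3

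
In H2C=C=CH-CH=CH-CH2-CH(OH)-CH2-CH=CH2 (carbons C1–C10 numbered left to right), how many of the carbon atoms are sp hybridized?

1

C1: sp2
C2: sp ✓
C3: sp2
C4: sp2
C5: sp2
C6: sp3
C7: sp3
C8: sp3
C9: sp2
C10: sp2
C2 → 1 sp carbon.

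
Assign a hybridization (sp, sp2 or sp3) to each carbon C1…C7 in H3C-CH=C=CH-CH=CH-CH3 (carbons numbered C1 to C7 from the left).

C1 (4 σ bonds) has steric number 4: sp3.
C2 is sp2: 3 σ bonds, plus one π bond, 3 electron-density regions.
C3 has 2 σ bonds, plus two π bonds: steric number 2 → sp.
C4 (3 σ bonds, plus one π bond) has steric number 3: sp2.
C5 (3 σ bonds, plus one π bond) has steric number 3: sp2.
C6 is sp2: 3 σ bonds, plus one π bond, 3 electron-density regions.
C7 is sp3: 4 σ bonds, 4 electron-density regions.

C1 sp3, C2 sp2, C3 sp, C4 sp2, C5 sp2, C6 sp2, C7 sp3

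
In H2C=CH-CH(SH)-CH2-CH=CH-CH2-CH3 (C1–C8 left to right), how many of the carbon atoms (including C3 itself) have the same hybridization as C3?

C3 is sp3 (only σ bonds).
C1: sp2
C2: sp2
C3: sp3 ✓
C4: sp3 ✓
C5: sp2
C6: sp2
C7: sp3 ✓
C8: sp3 ✓
4 carbons are sp3.

4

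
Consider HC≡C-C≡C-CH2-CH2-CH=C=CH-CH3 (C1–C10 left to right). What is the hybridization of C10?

C10 carries 4 σ bonds, giving a steric number of 4, so it is sp3.

sp³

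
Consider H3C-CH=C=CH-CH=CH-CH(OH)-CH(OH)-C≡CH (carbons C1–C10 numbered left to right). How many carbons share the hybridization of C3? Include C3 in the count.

3

C3 is sp (two π bonds).
C1: sp3
C2: sp2
C3: sp ✓
C4: sp2
C5: sp2
C6: sp2
C7: sp3
C8: sp3
C9: sp ✓
C10: sp ✓
3 carbons are sp.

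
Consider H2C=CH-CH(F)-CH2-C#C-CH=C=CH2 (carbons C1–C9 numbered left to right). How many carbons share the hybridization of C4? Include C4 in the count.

2

C4 is sp3 (only σ bonds).
C1: sp2
C2: sp2
C3: sp3 ✓
C4: sp3 ✓
C5: sp
C6: sp
C7: sp2
C8: sp
C9: sp2
2 carbons are sp3.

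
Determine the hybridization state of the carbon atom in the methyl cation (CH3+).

Three σ bonds to H, empty p orbital → sp2, trigonal planar.

sp²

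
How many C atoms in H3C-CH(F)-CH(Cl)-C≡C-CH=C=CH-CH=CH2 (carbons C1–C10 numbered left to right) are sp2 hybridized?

4

C1: sp3
C2: sp3
C3: sp3
C4: sp
C5: sp
C6: sp2 ✓
C7: sp
C8: sp2 ✓
C9: sp2 ✓
C10: sp2 ✓
C6, C8, C9, C10 → 4 sp2 carbons.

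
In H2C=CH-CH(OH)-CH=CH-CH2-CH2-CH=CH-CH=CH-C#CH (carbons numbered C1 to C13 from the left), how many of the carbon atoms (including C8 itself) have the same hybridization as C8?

C8 is sp2 (one π bond).
C1: sp2 ✓
C2: sp2 ✓
C3: sp3
C4: sp2 ✓
C5: sp2 ✓
C6: sp3
C7: sp3
C8: sp2 ✓
C9: sp2 ✓
C10: sp2 ✓
C11: sp2 ✓
C12: sp
C13: sp
8 carbons are sp2.

8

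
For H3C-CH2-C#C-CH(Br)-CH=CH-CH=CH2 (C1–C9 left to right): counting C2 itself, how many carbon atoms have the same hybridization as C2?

C2 is sp3 (only σ bonds).
C1: sp3 ✓
C2: sp3 ✓
C3: sp
C4: sp
C5: sp3 ✓
C6: sp2
C7: sp2
C8: sp2
C9: sp2
3 carbons are sp3.

3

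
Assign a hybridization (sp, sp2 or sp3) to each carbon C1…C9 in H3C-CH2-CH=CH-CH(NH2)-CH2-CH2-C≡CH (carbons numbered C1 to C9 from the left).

C1 sp3, C2 sp3, C3 sp2, C4 sp2, C5 sp3, C6 sp3, C7 sp3, C8 sp, C9 sp

C1 is sp3: 4 σ bonds, 4 electron-density regions.
C2: 4 σ bonds — 4 electron domains, sp3.
C3: 3 σ bonds, plus one π bond — 3 electron domains, sp2.
C4 (3 σ bonds, plus one π bond) has steric number 3: sp2.
C5 — 4 σ bonds. Steric number 4, so sp3.
C6 carries 4 σ bonds, giving a steric number of 4, so it is sp3.
C7: 4 σ bonds — 4 electron domains, sp3.
C8 is sp: 2 σ bonds, plus two π bonds, 2 electron-density regions.
C9: 2 σ bonds, plus two π bonds; 2 regions of electron density → sp.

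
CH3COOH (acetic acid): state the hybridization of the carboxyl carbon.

The carboxyl carbon: 3 σ bonds, plus one π bond — 3 electron domains, sp2.

sp2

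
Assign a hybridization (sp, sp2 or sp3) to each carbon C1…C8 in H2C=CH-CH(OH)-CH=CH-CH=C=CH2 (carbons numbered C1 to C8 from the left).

C1 sp2, C2 sp2, C3 sp3, C4 sp2, C5 sp2, C6 sp2, C7 sp, C8 sp2

C1 is sp2: 3 σ bonds, plus one π bond, 3 electron-density regions.
C2: 3 σ bonds, plus one π bond — 3 electron domains, sp2.
C3 — 4 σ bonds. Steric number 4, so sp3.
C4 has 3 σ bonds, plus one π bond: steric number 3 → sp2.
C5 (3 σ bonds, plus one π bond) has steric number 3: sp2.
C6 (3 σ bonds, plus one π bond) has steric number 3: sp2.
C7 (2 σ bonds, plus two π bonds) has steric number 2: sp.
C8: 3 σ bonds, plus one π bond; 3 regions of electron density → sp2.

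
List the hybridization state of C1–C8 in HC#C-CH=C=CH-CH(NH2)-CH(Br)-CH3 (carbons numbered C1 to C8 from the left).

C1 sp, C2 sp, C3 sp2, C4 sp, C5 sp2, C6 sp3, C7 sp3, C8 sp3

C1: 2 σ bonds, plus two π bonds — 2 electron domains, sp.
C2: 2 σ bonds, plus two π bonds — 2 electron domains, sp.
C3: 3 σ bonds, plus one π bond — 3 electron domains, sp2.
C4 is sp: 2 σ bonds, plus two π bonds, 2 electron-density regions.
C5 is sp2: 3 σ bonds, plus one π bond, 3 electron-density regions.
C6 (4 σ bonds) has steric number 4: sp3.
C7: 4 σ bonds — 4 electron domains, sp3.
C8: 4 σ bonds — 4 electron domains, sp3.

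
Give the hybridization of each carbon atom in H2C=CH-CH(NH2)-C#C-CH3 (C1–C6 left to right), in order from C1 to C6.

C1: 3 σ bonds, plus one π bond; 3 regions of electron density → sp2.
C2: 3 σ bonds, plus one π bond — 3 electron domains, sp2.
C3 has 4 σ bonds: steric number 4 → sp3.
C4 has 2 σ bonds, plus two π bonds: steric number 2 → sp.
C5: 2 σ bonds, plus two π bonds; 2 regions of electron density → sp.
C6: 4 σ bonds; 4 regions of electron density → sp3.

C1 sp2, C2 sp2, C3 sp3, C4 sp, C5 sp, C6 sp3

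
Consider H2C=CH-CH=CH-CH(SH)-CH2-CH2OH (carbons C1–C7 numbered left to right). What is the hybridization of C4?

C4: 3 σ bonds, plus one π bond — 3 electron domains, sp2.

sp²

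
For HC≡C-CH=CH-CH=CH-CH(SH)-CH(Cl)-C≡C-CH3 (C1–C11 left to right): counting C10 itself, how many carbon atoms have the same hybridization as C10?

4

C10 is sp (two π bonds).
C1: sp ✓
C2: sp ✓
C3: sp2
C4: sp2
C5: sp2
C6: sp2
C7: sp3
C8: sp3
C9: sp ✓
C10: sp ✓
C11: sp3
4 carbons are sp.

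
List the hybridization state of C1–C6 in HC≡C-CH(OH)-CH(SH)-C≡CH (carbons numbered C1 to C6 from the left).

C1 (2 σ bonds, plus two π bonds) has steric number 2: sp.
C2 (2 σ bonds, plus two π bonds) has steric number 2: sp.
C3: 4 σ bonds; 4 regions of electron density → sp3.
C4 carries 4 σ bonds, giving a steric number of 4, so it is sp3.
C5 has 2 σ bonds, plus two π bonds: steric number 2 → sp.
C6: 2 σ bonds, plus two π bonds — 2 electron domains, sp.

C1 sp, C2 sp, C3 sp3, C4 sp3, C5 sp, C6 sp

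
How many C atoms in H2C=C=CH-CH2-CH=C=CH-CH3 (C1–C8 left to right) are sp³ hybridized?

C1: sp2
C2: sp
C3: sp2
C4: sp3 ✓
C5: sp2
C6: sp
C7: sp2
C8: sp3 ✓
C4, C8 → 2 sp3 carbons.

2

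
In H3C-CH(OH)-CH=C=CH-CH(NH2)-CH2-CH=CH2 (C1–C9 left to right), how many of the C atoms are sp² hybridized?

C1: sp3
C2: sp3
C3: sp2 ✓
C4: sp
C5: sp2 ✓
C6: sp3
C7: sp3
C8: sp2 ✓
C9: sp2 ✓
C3, C5, C8, C9 → 4 sp2 carbons.

4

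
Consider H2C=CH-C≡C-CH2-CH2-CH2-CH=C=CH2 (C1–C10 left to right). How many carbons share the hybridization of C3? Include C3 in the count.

3

C3 is sp (two π bonds).
C1: sp2
C2: sp2
C3: sp ✓
C4: sp ✓
C5: sp3
C6: sp3
C7: sp3
C8: sp2
C9: sp ✓
C10: sp2
3 carbons are sp.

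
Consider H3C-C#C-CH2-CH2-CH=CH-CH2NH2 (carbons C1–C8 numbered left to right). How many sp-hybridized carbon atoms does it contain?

C1: sp3
C2: sp ✓
C3: sp ✓
C4: sp3
C5: sp3
C6: sp2
C7: sp2
C8: sp3
C2, C3 → 2 sp carbons.

2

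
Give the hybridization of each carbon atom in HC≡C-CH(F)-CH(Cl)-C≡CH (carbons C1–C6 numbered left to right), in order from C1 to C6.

C1 — 2 σ bonds, plus two π bonds. Steric number 2, so sp.
C2 — 2 σ bonds, plus two π bonds. Steric number 2, so sp.
C3 carries 4 σ bonds, giving a steric number of 4, so it is sp3.
C4: 4 σ bonds; 4 regions of electron density → sp3.
C5: 2 σ bonds, plus two π bonds; 2 regions of electron density → sp.
C6 — 2 σ bonds, plus two π bonds. Steric number 2, so sp.

C1 sp, C2 sp, C3 sp3, C4 sp3, C5 sp, C6 sp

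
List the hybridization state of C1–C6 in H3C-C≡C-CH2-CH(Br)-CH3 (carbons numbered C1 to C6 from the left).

C1 sp3, C2 sp, C3 sp, C4 sp3, C5 sp3, C6 sp3

C1 is sp3: 4 σ bonds, 4 electron-density regions.
C2: 2 σ bonds, plus two π bonds; 2 regions of electron density → sp.
C3 carries 2 σ bonds, plus two π bonds, giving a steric number of 2, so it is sp.
C4: 4 σ bonds; 4 regions of electron density → sp3.
C5 has 4 σ bonds: steric number 4 → sp3.
C6 — 4 σ bonds. Steric number 4, so sp3.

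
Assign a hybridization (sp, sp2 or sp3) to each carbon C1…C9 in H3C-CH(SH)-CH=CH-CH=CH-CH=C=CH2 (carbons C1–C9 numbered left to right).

C1 sp3, C2 sp3, C3 sp2, C4 sp2, C5 sp2, C6 sp2, C7 sp2, C8 sp, C9 sp2

C1 — 4 σ bonds. Steric number 4, so sp3.
C2: 4 σ bonds — 4 electron domains, sp3.
C3: 3 σ bonds, plus one π bond — 3 electron domains, sp2.
C4: 3 σ bonds, plus one π bond — 3 electron domains, sp2.
C5 has 3 σ bonds, plus one π bond: steric number 3 → sp2.
C6 carries 3 σ bonds, plus one π bond, giving a steric number of 3, so it is sp2.
C7 is sp2: 3 σ bonds, plus one π bond, 3 electron-density regions.
C8: 2 σ bonds, plus two π bonds; 2 regions of electron density → sp.
C9 has 3 σ bonds, plus one π bond: steric number 3 → sp2.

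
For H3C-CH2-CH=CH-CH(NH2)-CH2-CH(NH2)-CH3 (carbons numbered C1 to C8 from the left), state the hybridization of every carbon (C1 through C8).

C1 sp3, C2 sp3, C3 sp2, C4 sp2, C5 sp3, C6 sp3, C7 sp3, C8 sp3

C1 (4 σ bonds) has steric number 4: sp3.
C2 — 4 σ bonds. Steric number 4, so sp3.
C3 — 3 σ bonds, plus one π bond. Steric number 3, so sp2.
C4 (3 σ bonds, plus one π bond) has steric number 3: sp2.
C5: 4 σ bonds — 4 electron domains, sp3.
C6: 4 σ bonds; 4 regions of electron density → sp3.
C7 carries 4 σ bonds, giving a steric number of 4, so it is sp3.
C8 is sp3: 4 σ bonds, 4 electron-density regions.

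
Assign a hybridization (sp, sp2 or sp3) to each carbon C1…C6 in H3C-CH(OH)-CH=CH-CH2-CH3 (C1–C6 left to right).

C1 carries 4 σ bonds, giving a steric number of 4, so it is sp3.
C2 (4 σ bonds) has steric number 4: sp3.
C3 — 3 σ bonds, plus one π bond. Steric number 3, so sp2.
C4: 3 σ bonds, plus one π bond — 3 electron domains, sp2.
C5 — 4 σ bonds. Steric number 4, so sp3.
C6 — 4 σ bonds. Steric number 4, so sp3.

C1 sp3, C2 sp3, C3 sp2, C4 sp2, C5 sp3, C6 sp3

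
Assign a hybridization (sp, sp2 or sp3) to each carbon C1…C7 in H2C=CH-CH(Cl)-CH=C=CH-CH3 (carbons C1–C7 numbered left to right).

C1 sp2, C2 sp2, C3 sp3, C4 sp2, C5 sp, C6 sp2, C7 sp3

C1 is sp2: 3 σ bonds, plus one π bond, 3 electron-density regions.
C2 is sp2: 3 σ bonds, plus one π bond, 3 electron-density regions.
C3 — 4 σ bonds. Steric number 4, so sp3.
C4 carries 3 σ bonds, plus one π bond, giving a steric number of 3, so it is sp2.
C5 (2 σ bonds, plus two π bonds) has steric number 2: sp.
C6 (3 σ bonds, plus one π bond) has steric number 3: sp2.
C7 carries 4 σ bonds, giving a steric number of 4, so it is sp3.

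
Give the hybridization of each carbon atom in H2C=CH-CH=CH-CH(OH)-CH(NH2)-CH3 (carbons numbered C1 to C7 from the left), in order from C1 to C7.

C1 sp2, C2 sp2, C3 sp2, C4 sp2, C5 sp3, C6 sp3, C7 sp3

C1: 3 σ bonds, plus one π bond — 3 electron domains, sp2.
C2 carries 3 σ bonds, plus one π bond, giving a steric number of 3, so it is sp2.
C3 is sp2: 3 σ bonds, plus one π bond, 3 electron-density regions.
C4 is sp2: 3 σ bonds, plus one π bond, 3 electron-density regions.
C5 is sp3: 4 σ bonds, 4 electron-density regions.
C6 carries 4 σ bonds, giving a steric number of 4, so it is sp3.
C7 has 4 σ bonds: steric number 4 → sp3.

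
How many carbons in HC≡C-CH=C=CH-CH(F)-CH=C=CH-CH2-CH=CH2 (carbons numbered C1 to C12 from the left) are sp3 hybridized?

C1: sp
C2: sp
C3: sp2
C4: sp
C5: sp2
C6: sp3 ✓
C7: sp2
C8: sp
C9: sp2
C10: sp3 ✓
C11: sp2
C12: sp2
C6, C10 → 2 sp3 carbons.

2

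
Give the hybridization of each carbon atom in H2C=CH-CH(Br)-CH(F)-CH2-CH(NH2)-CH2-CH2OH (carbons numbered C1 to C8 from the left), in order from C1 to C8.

C1 sp2, C2 sp2, C3 sp3, C4 sp3, C5 sp3, C6 sp3, C7 sp3, C8 sp3

C1 — 3 σ bonds, plus one π bond. Steric number 3, so sp2.
C2 (3 σ bonds, plus one π bond) has steric number 3: sp2.
C3 — 4 σ bonds. Steric number 4, so sp3.
C4 — 4 σ bonds. Steric number 4, so sp3.
C5 (4 σ bonds) has steric number 4: sp3.
C6 (4 σ bonds) has steric number 4: sp3.
C7 (4 σ bonds) has steric number 4: sp3.
C8 has 4 σ bonds: steric number 4 → sp3.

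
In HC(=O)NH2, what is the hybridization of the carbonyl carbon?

The carbonyl carbon: 3 σ bonds, plus one π bond — 3 electron domains, sp2.

sp²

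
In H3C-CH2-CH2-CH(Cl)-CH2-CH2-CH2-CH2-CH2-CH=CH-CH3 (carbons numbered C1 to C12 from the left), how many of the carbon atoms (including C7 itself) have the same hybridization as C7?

C7 is sp3 (only σ bonds).
C1: sp3 ✓
C2: sp3 ✓
C3: sp3 ✓
C4: sp3 ✓
C5: sp3 ✓
C6: sp3 ✓
C7: sp3 ✓
C8: sp3 ✓
C9: sp3 ✓
C10: sp2
C11: sp2
C12: sp3 ✓
10 carbons are sp3.

10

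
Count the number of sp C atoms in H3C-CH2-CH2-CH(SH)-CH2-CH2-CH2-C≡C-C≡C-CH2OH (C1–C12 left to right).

4

C1: sp3
C2: sp3
C3: sp3
C4: sp3
C5: sp3
C6: sp3
C7: sp3
C8: sp ✓
C9: sp ✓
C10: sp ✓
C11: sp ✓
C12: sp3
C8, C9, C10, C11 → 4 sp carbons.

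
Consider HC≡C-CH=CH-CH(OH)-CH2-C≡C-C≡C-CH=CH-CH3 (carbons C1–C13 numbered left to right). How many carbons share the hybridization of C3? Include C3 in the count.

4

C3 is sp2 (one π bond).
C1: sp
C2: sp
C3: sp2 ✓
C4: sp2 ✓
C5: sp3
C6: sp3
C7: sp
C8: sp
C9: sp
C10: sp
C11: sp2 ✓
C12: sp2 ✓
C13: sp3
4 carbons are sp2.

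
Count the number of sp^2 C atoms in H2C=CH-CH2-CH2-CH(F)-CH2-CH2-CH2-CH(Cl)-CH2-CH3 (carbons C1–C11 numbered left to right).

2

C1: sp2 ✓
C2: sp2 ✓
C3: sp3
C4: sp3
C5: sp3
C6: sp3
C7: sp3
C8: sp3
C9: sp3
C10: sp3
C11: sp3
C1, C2 → 2 sp2 carbons.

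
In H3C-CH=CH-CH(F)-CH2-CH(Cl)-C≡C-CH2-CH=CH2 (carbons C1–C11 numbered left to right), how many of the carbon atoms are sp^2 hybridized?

C1: sp3
C2: sp2 ✓
C3: sp2 ✓
C4: sp3
C5: sp3
C6: sp3
C7: sp
C8: sp
C9: sp3
C10: sp2 ✓
C11: sp2 ✓
C2, C3, C10, C11 → 4 sp2 carbons.

4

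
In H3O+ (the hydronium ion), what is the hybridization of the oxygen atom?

Three σ bonds + one lone pair = steric number 4 → sp3.

sp³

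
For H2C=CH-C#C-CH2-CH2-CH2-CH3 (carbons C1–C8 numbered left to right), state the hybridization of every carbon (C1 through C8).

C1 (3 σ bonds, plus one π bond) has steric number 3: sp2.
C2: 3 σ bonds, plus one π bond — 3 electron domains, sp2.
C3: 2 σ bonds, plus two π bonds; 2 regions of electron density → sp.
C4 is sp: 2 σ bonds, plus two π bonds, 2 electron-density regions.
C5: 4 σ bonds — 4 electron domains, sp3.
C6 is sp3: 4 σ bonds, 4 electron-density regions.
C7 — 4 σ bonds. Steric number 4, so sp3.
C8: 4 σ bonds — 4 electron domains, sp3.

C1 sp2, C2 sp2, C3 sp, C4 sp, C5 sp3, C6 sp3, C7 sp3, C8 sp3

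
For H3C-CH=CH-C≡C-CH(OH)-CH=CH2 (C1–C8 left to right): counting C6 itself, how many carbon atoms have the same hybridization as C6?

2

C6 is sp3 (only σ bonds).
C1: sp3 ✓
C2: sp2
C3: sp2
C4: sp
C5: sp
C6: sp3 ✓
C7: sp2
C8: sp2
2 carbons are sp3.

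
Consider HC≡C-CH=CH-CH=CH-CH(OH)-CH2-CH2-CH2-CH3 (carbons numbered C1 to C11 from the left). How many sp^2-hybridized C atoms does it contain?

C1: sp
C2: sp
C3: sp2 ✓
C4: sp2 ✓
C5: sp2 ✓
C6: sp2 ✓
C7: sp3
C8: sp3
C9: sp3
C10: sp3
C11: sp3
C3, C4, C5, C6 → 4 sp2 carbons.

4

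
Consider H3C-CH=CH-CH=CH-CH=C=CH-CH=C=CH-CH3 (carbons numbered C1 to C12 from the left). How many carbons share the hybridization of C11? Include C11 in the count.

C11 is sp2 (one π bond).
C1: sp3
C2: sp2 ✓
C3: sp2 ✓
C4: sp2 ✓
C5: sp2 ✓
C6: sp2 ✓
C7: sp
C8: sp2 ✓
C9: sp2 ✓
C10: sp
C11: sp2 ✓
C12: sp3
8 carbons are sp2.

8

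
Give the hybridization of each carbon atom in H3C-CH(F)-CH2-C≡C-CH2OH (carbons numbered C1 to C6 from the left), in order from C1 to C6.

C1 carries 4 σ bonds, giving a steric number of 4, so it is sp3.
C2 carries 4 σ bonds, giving a steric number of 4, so it is sp3.
C3 carries 4 σ bonds, giving a steric number of 4, so it is sp3.
C4: 2 σ bonds, plus two π bonds — 2 electron domains, sp.
C5 is sp: 2 σ bonds, plus two π bonds, 2 electron-density regions.
C6 has 4 σ bonds: steric number 4 → sp3.

C1 sp3, C2 sp3, C3 sp3, C4 sp, C5 sp, C6 sp3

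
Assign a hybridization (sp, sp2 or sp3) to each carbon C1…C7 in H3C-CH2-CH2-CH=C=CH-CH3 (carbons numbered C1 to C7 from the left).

C1 (4 σ bonds) has steric number 4: sp3.
C2 — 4 σ bonds. Steric number 4, so sp3.
C3 — 4 σ bonds. Steric number 4, so sp3.
C4 has 3 σ bonds, plus one π bond: steric number 3 → sp2.
C5 has 2 σ bonds, plus two π bonds: steric number 2 → sp.
C6: 3 σ bonds, plus one π bond — 3 electron domains, sp2.
C7 — 4 σ bonds. Steric number 4, so sp3.

C1 sp3, C2 sp3, C3 sp3, C4 sp2, C5 sp, C6 sp2, C7 sp3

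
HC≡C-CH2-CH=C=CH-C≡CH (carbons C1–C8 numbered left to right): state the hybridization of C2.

sp

C2 has 2 σ bonds, plus two π bonds: steric number 2 → sp.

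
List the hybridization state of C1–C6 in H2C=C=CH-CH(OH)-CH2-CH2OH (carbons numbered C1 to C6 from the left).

C1: 3 σ bonds, plus one π bond; 3 regions of electron density → sp2.
C2: 2 σ bonds, plus two π bonds; 2 regions of electron density → sp.
C3: 3 σ bonds, plus one π bond; 3 regions of electron density → sp2.
C4: 4 σ bonds; 4 regions of electron density → sp3.
C5: 4 σ bonds; 4 regions of electron density → sp3.
C6 is sp3: 4 σ bonds, 4 electron-density regions.

C1 sp2, C2 sp, C3 sp2, C4 sp3, C5 sp3, C6 sp3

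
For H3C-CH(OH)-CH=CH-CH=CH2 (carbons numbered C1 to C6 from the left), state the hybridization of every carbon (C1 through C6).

C1 sp3, C2 sp3, C3 sp2, C4 sp2, C5 sp2, C6 sp2

C1 has 4 σ bonds: steric number 4 → sp3.
C2 — 4 σ bonds. Steric number 4, so sp3.
C3 — 3 σ bonds, plus one π bond. Steric number 3, so sp2.
C4 (3 σ bonds, plus one π bond) has steric number 3: sp2.
C5 (3 σ bonds, plus one π bond) has steric number 3: sp2.
C6 is sp2: 3 σ bonds, plus one π bond, 3 electron-density regions.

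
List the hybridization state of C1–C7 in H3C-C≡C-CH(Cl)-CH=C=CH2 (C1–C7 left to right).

C1 sp3, C2 sp, C3 sp, C4 sp3, C5 sp2, C6 sp, C7 sp2

C1 is sp3: 4 σ bonds, 4 electron-density regions.
C2 — 2 σ bonds, plus two π bonds. Steric number 2, so sp.
C3 (2 σ bonds, plus two π bonds) has steric number 2: sp.
C4 carries 4 σ bonds, giving a steric number of 4, so it is sp3.
C5 carries 3 σ bonds, plus one π bond, giving a steric number of 3, so it is sp2.
C6: 2 σ bonds, plus two π bonds; 2 regions of electron density → sp.
C7 carries 3 σ bonds, plus one π bond, giving a steric number of 3, so it is sp2.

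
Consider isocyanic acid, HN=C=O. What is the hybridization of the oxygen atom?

The oxygen atom: 1 σ bond and 2 lone pairs, plus one π bond — 3 electron domains, sp2.

sp^2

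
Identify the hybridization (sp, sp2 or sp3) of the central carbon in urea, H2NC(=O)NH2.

sp2

The central carbon is sp2: 3 σ bonds, plus one π bond, 3 electron-density regions.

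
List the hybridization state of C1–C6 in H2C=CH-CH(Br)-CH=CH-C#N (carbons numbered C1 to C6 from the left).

C1 sp2, C2 sp2, C3 sp3, C4 sp2, C5 sp2, C6 sp

C1 carries 3 σ bonds, plus one π bond, giving a steric number of 3, so it is sp2.
C2 carries 3 σ bonds, plus one π bond, giving a steric number of 3, so it is sp2.
C3 is sp3: 4 σ bonds, 4 electron-density regions.
C4 carries 3 σ bonds, plus one π bond, giving a steric number of 3, so it is sp2.
C5 (3 σ bonds, plus one π bond) has steric number 3: sp2.
C6 — 2 σ bonds, plus two π bonds. Steric number 2, so sp.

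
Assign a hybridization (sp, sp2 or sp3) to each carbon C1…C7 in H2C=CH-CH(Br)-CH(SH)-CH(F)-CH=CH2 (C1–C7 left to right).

C1 sp2, C2 sp2, C3 sp3, C4 sp3, C5 sp3, C6 sp2, C7 sp2

C1 (3 σ bonds, plus one π bond) has steric number 3: sp2.
C2: 3 σ bonds, plus one π bond — 3 electron domains, sp2.
C3: 4 σ bonds; 4 regions of electron density → sp3.
C4 carries 4 σ bonds, giving a steric number of 4, so it is sp3.
C5: 4 σ bonds; 4 regions of electron density → sp3.
C6 is sp2: 3 σ bonds, plus one π bond, 3 electron-density regions.
C7: 3 σ bonds, plus one π bond — 3 electron domains, sp2.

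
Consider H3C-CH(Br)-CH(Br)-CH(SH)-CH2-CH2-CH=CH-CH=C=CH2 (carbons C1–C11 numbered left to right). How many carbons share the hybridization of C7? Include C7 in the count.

C7 is sp2 (one π bond).
C1: sp3
C2: sp3
C3: sp3
C4: sp3
C5: sp3
C6: sp3
C7: sp2 ✓
C8: sp2 ✓
C9: sp2 ✓
C10: sp
C11: sp2 ✓
4 carbons are sp2.

4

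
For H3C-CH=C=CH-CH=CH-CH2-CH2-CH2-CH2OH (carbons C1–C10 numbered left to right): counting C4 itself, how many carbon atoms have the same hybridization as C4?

C4 is sp2 (one π bond).
C1: sp3
C2: sp2 ✓
C3: sp
C4: sp2 ✓
C5: sp2 ✓
C6: sp2 ✓
C7: sp3
C8: sp3
C9: sp3
C10: sp3
4 carbons are sp2.

4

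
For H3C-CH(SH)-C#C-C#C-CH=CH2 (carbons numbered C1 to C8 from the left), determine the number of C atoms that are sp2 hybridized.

2

C1: sp3
C2: sp3
C3: sp
C4: sp
C5: sp
C6: sp
C7: sp2 ✓
C8: sp2 ✓
C7, C8 → 2 sp2 carbons.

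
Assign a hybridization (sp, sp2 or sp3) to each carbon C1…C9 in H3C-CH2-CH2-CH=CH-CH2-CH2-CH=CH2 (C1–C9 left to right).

C1 — 4 σ bonds. Steric number 4, so sp3.
C2: 4 σ bonds; 4 regions of electron density → sp3.
C3 — 4 σ bonds. Steric number 4, so sp3.
C4 carries 3 σ bonds, plus one π bond, giving a steric number of 3, so it is sp2.
C5 — 3 σ bonds, plus one π bond. Steric number 3, so sp2.
C6 — 4 σ bonds. Steric number 4, so sp3.
C7 has 4 σ bonds: steric number 4 → sp3.
C8: 3 σ bonds, plus one π bond — 3 electron domains, sp2.
C9 (3 σ bonds, plus one π bond) has steric number 3: sp2.

C1 sp3, C2 sp3, C3 sp3, C4 sp2, C5 sp2, C6 sp3, C7 sp3, C8 sp2, C9 sp2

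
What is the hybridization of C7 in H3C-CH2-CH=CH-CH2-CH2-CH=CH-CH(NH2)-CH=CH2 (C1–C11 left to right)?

C7: 3 σ bonds, plus one π bond — 3 electron domains, sp2.

sp²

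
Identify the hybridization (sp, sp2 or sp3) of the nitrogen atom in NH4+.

sp^3

Four σ bonds, no lone pair → sp3, tetrahedral.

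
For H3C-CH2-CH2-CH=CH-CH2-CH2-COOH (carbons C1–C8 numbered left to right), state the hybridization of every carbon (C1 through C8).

C1 (4 σ bonds) has steric number 4: sp3.
C2 has 4 σ bonds: steric number 4 → sp3.
C3 — 4 σ bonds. Steric number 4, so sp3.
C4 is sp2: 3 σ bonds, plus one π bond, 3 electron-density regions.
C5: 3 σ bonds, plus one π bond — 3 electron domains, sp2.
C6: 4 σ bonds — 4 electron domains, sp3.
C7 has 4 σ bonds: steric number 4 → sp3.
C8 — 3 σ bonds, plus one π bond. Steric number 3, so sp2.

C1 sp3, C2 sp3, C3 sp3, C4 sp2, C5 sp2, C6 sp3, C7 sp3, C8 sp2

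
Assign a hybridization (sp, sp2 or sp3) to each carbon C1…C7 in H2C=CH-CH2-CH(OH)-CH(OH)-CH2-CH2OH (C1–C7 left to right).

C1 sp2, C2 sp2, C3 sp3, C4 sp3, C5 sp3, C6 sp3, C7 sp3

C1 carries 3 σ bonds, plus one π bond, giving a steric number of 3, so it is sp2.
C2 carries 3 σ bonds, plus one π bond, giving a steric number of 3, so it is sp2.
C3 carries 4 σ bonds, giving a steric number of 4, so it is sp3.
C4 (4 σ bonds) has steric number 4: sp3.
C5 (4 σ bonds) has steric number 4: sp3.
C6 is sp3: 4 σ bonds, 4 electron-density regions.
C7 (4 σ bonds) has steric number 4: sp3.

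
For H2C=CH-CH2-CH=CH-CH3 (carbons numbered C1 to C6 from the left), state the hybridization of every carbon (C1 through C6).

C1 sp2, C2 sp2, C3 sp3, C4 sp2, C5 sp2, C6 sp3

C1 is sp2: 3 σ bonds, plus one π bond, 3 electron-density regions.
C2: 3 σ bonds, plus one π bond — 3 electron domains, sp2.
C3 — 4 σ bonds. Steric number 4, so sp3.
C4: 3 σ bonds, plus one π bond — 3 electron domains, sp2.
C5 is sp2: 3 σ bonds, plus one π bond, 3 electron-density regions.
C6 (4 σ bonds) has steric number 4: sp3.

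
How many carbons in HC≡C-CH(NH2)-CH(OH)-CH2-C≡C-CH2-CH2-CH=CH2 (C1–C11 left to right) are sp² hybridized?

C1: sp
C2: sp
C3: sp3
C4: sp3
C5: sp3
C6: sp
C7: sp
C8: sp3
C9: sp3
C10: sp2 ✓
C11: sp2 ✓
C10, C11 → 2 sp2 carbons.

2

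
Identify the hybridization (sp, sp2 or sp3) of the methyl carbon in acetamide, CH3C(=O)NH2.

sp³

The methyl carbon: 4 σ bonds — 4 electron domains, sp3.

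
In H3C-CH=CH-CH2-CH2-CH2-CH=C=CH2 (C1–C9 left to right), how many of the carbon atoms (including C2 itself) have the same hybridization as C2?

4

C2 is sp2 (one π bond).
C1: sp3
C2: sp2 ✓
C3: sp2 ✓
C4: sp3
C5: sp3
C6: sp3
C7: sp2 ✓
C8: sp
C9: sp2 ✓
4 carbons are sp2.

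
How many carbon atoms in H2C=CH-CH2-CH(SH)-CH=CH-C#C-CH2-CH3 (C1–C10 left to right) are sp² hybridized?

C1: sp2 ✓
C2: sp2 ✓
C3: sp3
C4: sp3
C5: sp2 ✓
C6: sp2 ✓
C7: sp
C8: sp
C9: sp3
C10: sp3
C1, C2, C5, C6 → 4 sp2 carbons.

4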